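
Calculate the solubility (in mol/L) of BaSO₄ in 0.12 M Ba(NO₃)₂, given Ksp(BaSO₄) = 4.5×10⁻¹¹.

BaSO₄(s) ⇌ Ba²⁺(aq) + SO₄²⁻(aq)
The solution already contains Ba²⁺ at 0.12 M. Let s be the molar solubility of BaSO₄.
[Ba²⁺] ≈ 0.12 M (common ion dominates); [SO₄²⁻] = s.
Ksp = [Ba²⁺][SO₄²⁻] = (0.12)s
s = 4.5×10⁻¹¹ / (0.12) = 3.8×10⁻¹⁰
s = 3.8×10⁻¹⁰ M

3.8×10⁻¹⁰ M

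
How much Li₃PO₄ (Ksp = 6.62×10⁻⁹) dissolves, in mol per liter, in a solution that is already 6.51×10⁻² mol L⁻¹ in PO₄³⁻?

1.56×10⁻³ M

Li₃PO₄(s) ⇌ 3 Li⁺(aq) + PO₄³⁻(aq)
Let s be the solubility of Li₃PO₄ here. The common ion gives [PO₄³⁻] ≈ 6.51×10⁻² mol L⁻¹, and [Li⁺] = 3s.
Ksp = [Li⁺]^3[PO₄³⁻] = (3s)^3(6.51×10⁻²)
(3s)^3 = 6.62×10⁻⁹ / (6.51×10⁻²) = 1.02×10⁻⁷
s = 1.56×10⁻³ mol L⁻¹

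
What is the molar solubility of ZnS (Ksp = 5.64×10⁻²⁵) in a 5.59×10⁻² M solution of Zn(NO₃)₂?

1.01×10⁻²³ M

ZnS(s) ⇌ Zn²⁺(aq) + S²⁻(aq)
Let s be the solubility of ZnS here. The common ion gives [Zn²⁺] ≈ 5.59×10⁻² M, and [S²⁻] = s.
Ksp = [Zn²⁺][S²⁻] = (5.59×10⁻²)s
s = 5.64×10⁻²⁵ / (5.59×10⁻²) = 1.01×10⁻²³
s = 1.01×10⁻²³ M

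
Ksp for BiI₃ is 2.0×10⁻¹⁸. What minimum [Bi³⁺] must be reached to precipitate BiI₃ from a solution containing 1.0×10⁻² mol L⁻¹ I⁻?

Precipitation of each salt begins when its ion product equals Ksp.
BiI₃(s) ⇌ Bi³⁺(aq) + 3 I⁻(aq)
Ksp = [Bi³⁺][I⁻]^3 = [Bi³⁺](1.0×10⁻²)^3
[Bi³⁺] = 2.0×10⁻¹⁸ / (1.0×10⁻²)^3 = 2.0×10⁻¹²
[Bi³⁺] = 2.0×10⁻¹² mol L⁻¹

2.0×10⁻¹² M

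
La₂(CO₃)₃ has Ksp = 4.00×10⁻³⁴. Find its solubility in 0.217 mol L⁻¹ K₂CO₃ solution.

La₂(CO₃)₃(s) ⇌ 2 La³⁺(aq) + 3 CO₃²⁻(aq)
The solution already contains CO₃²⁻ at 0.217 mol L⁻¹. Let s be the molar solubility of La₂(CO₃)₃.
[CO₃²⁻] ≈ 0.217 mol L⁻¹ (common ion dominates); [La³⁺] = 2s.
Ksp = [La³⁺]^2[CO₃²⁻]^3 = (2s)^2(0.217)^3
(2s)^2 = 4.00×10⁻³⁴ / (0.217)^3 = 3.91×10⁻³²
s = 9.89×10⁻¹⁷ mol L⁻¹

9.89×10⁻¹⁷ M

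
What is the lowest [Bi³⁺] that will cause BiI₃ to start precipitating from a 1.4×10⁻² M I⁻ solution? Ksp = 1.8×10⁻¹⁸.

6.6×10⁻¹³ M

Precipitation of each salt begins when its ion product equals Ksp.
BiI₃(s) ⇌ Bi³⁺(aq) + 3 I⁻(aq)
Ksp = [Bi³⁺][I⁻]^3 = [Bi³⁺](1.4×10⁻²)^3
[Bi³⁺] = 1.8×10⁻¹⁸ / (1.4×10⁻²)^3 = 6.6×10⁻¹³
[Bi³⁺] = 6.6×10⁻¹³ M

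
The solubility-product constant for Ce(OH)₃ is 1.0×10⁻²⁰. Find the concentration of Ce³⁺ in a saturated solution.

4.4×10⁻⁶ M

Ce(OH)₃(s) ⇌ Ce³⁺(aq) + 3 OH⁻(aq)
With molar solubility s: [Ce³⁺] = s, [OH⁻] = 3s.
Ksp = [Ce³⁺][OH⁻]^3 = s · (3s)^3 = 27s^4 = 1.0×10⁻²⁰
s = 4.4×10⁻⁶ mol L⁻¹
[Ce³⁺] = s = 4.4×10⁻⁶ mol L⁻¹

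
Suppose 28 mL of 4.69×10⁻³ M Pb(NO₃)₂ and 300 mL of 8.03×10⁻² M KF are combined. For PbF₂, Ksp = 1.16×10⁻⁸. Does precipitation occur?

The combined volume is 328 mL.
[Pb²⁺] = (4.69×10⁻³)(28)/328 = 4.00×10⁻⁴ M
[F⁻] = (8.03×10⁻²)(300)/328 = 7.34×10⁻² M
Q = [Pb²⁺][F⁻]^2 = 2.16×10⁻⁶
Q = 2.16×10⁻⁶ > Ksp = 1.16×10⁻⁸, so the solution is supersaturated and PbF₂ precipitates.

Yes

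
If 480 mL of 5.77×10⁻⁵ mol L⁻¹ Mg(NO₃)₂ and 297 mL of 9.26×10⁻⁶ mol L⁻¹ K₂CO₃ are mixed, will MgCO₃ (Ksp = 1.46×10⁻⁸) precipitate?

No

Total volume after mixing = 480 + 297 = 777 mL.
[Mg²⁺] = (5.77×10⁻⁵)(480)/777 = 3.56×10⁻⁵ mol L⁻¹
[CO₃²⁻] = (9.26×10⁻⁶)(297)/777 = 3.54×10⁻⁶ mol L⁻¹
Q = [Mg²⁺][CO₃²⁻] = 1.26×10⁻¹⁰
Since Q (1.26×10⁻¹⁰) is less than Ksp (1.46×10⁻⁸), no MgCO₃ precipitates.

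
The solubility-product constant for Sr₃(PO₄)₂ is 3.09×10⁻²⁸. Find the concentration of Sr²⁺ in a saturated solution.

3.70×10⁻⁶ M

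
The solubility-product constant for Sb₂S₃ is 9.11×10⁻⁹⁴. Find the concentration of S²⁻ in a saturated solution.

2.90×10⁻¹⁹ M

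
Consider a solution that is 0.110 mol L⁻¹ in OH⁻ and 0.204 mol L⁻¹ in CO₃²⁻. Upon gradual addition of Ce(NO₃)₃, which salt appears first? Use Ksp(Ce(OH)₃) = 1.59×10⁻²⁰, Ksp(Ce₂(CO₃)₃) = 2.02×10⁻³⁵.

Ce(OH)₃

Precipitation begins when Q = Ksp.
For Ce(OH)₃: [Ce³⁺] = (Ksp/[OH⁻]^3) = 1.19×10⁻¹⁷ mol L⁻¹
For Ce₂(CO₃)₃: [Ce³⁺] = (Ksp/[CO₃²⁻]^3)^(1/2) = 4.88×10⁻¹⁷ mol L⁻¹
Ce(OH)₃ requires the lower [Ce³⁺], so it precipitates first.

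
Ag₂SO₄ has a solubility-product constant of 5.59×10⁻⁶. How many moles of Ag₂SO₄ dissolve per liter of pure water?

1.12×10⁻² M

Ag₂SO₄(s) ⇌ 2 Ag⁺(aq) + SO₄²⁻(aq)
Call the molar solubility s, so that [Ag⁺] = 2s and [SO₄²⁻] = s.
Ksp = [Ag⁺]^2[SO₄²⁻] = (2s)^2 · s = 4s^3
4s^3 = 5.59×10⁻⁶  ⇒  s^3 = 1.40×10⁻⁶
Taking the 3rd root, s = 1.12×10⁻² M.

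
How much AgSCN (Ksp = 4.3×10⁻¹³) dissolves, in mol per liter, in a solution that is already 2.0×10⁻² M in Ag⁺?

2.2×10⁻¹¹ M

AgSCN(s) ⇌ Ag⁺(aq) + SCN⁻(aq)
Ag⁺ is already present at 2.0×10⁻² M. If s mol/L of AgSCN dissolves, [SCN⁻] = s while [Ag⁺] ≈ 2.0×10⁻² M.
Ksp = [Ag⁺][SCN⁻] = (2.0×10⁻²)s
s = 4.3×10⁻¹³ / (2.0×10⁻²) = 2.2×10⁻¹¹
s = 2.2×10⁻¹¹ M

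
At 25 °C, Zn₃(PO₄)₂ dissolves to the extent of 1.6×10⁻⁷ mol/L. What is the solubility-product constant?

Zn₃(PO₄)₂(s) ⇌ 3 Zn²⁺(aq) + 2 PO₄³⁻(aq)
For each mole of Zn₃(PO₄)₂ that dissolves per liter, [Zn²⁺] = 3s and [PO₄³⁻] = 2s; let s denote this solubility.
Ksp = [Zn²⁺]^3[PO₄³⁻]^2 = (3s)^3 · (2s)^2 = 108s^5
Ksp = 108 × (1.6×10⁻⁷)^5 = 1.1×10⁻³²

Ksp = 1.1×10⁻³²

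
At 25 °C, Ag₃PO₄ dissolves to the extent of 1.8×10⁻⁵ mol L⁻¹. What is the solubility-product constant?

Ag₃PO₄(s) ⇌ 3 Ag⁺(aq) + PO₄³⁻(aq)
With molar solubility s: [Ag⁺] = 3s, [PO₄³⁻] = s.
Ksp = [Ag⁺]^3[PO₄³⁻] = (3s)^3 · s = 27s^4
Ksp = 27 × (1.8×10⁻⁵)^4 = 2.8×10⁻¹⁸

Ksp = 2.8×10⁻¹⁸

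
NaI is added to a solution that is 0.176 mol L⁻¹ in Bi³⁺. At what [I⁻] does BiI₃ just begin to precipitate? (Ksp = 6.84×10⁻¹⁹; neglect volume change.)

1.57×10⁻⁶ M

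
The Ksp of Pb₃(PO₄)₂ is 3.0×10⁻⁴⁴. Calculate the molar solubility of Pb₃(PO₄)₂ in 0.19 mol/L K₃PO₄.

Pb₃(PO₄)₂(s) ⇌ 3 Pb²⁺(aq) + 2 PO₄³⁻(aq)
PO₄³⁻ is already present at 0.19 mol/L. If s mol/L of Pb₃(PO₄)₂ dissolves, [Pb²⁺] = 3s while [PO₄³⁻] ≈ 0.19 mol/L.
Ksp = [Pb²⁺]^3[PO₄³⁻]^2 = (3s)^3(0.19)^2
(3s)^3 = 3.0×10⁻⁴⁴ / (0.19)^2 = 8.3×10⁻⁴³
s = 3.1×10⁻¹⁵ mol/L

3.1×10⁻¹⁵ M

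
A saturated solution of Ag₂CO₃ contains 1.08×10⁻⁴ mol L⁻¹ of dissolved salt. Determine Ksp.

Ksp = 5.04×10⁻¹²

Ag₂CO₃(s) ⇌ 2 Ag⁺(aq) + CO₃²⁻(aq)
Call the molar solubility s, so that [Ag⁺] = 2s and [CO₃²⁻] = s.
Ksp = [Ag⁺]^2[CO₃²⁻] = (2s)^2 · s = 4s^3
Ksp = 4 × (1.08×10⁻⁴)^3 = 5.04×10⁻¹²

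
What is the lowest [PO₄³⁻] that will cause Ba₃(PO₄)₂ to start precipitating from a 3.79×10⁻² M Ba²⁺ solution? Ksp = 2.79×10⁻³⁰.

2.26×10⁻¹³ M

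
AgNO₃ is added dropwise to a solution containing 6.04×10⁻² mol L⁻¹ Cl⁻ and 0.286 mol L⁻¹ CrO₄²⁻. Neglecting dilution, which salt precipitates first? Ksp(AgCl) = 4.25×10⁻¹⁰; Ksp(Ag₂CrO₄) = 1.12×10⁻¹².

AgCl

Precipitation of each salt begins when its ion product equals Ksp.
For AgCl: [Ag⁺] = (Ksp/[Cl⁻]) = 7.04×10⁻⁹ mol L⁻¹
For Ag₂CrO₄: [Ag⁺] = (Ksp/[CrO₄²⁻])^(1/2) = 1.98×10⁻⁶ mol L⁻¹
AgCl requires the lower [Ag⁺], so it precipitates first.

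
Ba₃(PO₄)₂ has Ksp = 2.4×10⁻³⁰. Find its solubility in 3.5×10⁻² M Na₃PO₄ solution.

4.2×10⁻¹⁰ M

Ba₃(PO₄)₂(s) ⇌ 3 Ba²⁺(aq) + 2 PO₄³⁻(aq)
The solution already contains PO₄³⁻ at 3.5×10⁻² M. Let s be the molar solubility of Ba₃(PO₄)₂.
[PO₄³⁻] ≈ 3.5×10⁻² M (common ion dominates); [Ba²⁺] = 3s.
Ksp = [Ba²⁺]^3[PO₄³⁻]^2 = (3s)^3(3.5×10⁻²)^2
(3s)^3 = 2.4×10⁻³⁰ / (3.5×10⁻²)^2 = 2.0×10⁻²⁷
s = 4.2×10⁻¹⁰ M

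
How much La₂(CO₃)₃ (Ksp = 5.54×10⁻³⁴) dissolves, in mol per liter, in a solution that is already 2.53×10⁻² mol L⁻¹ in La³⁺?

La₂(CO₃)₃(s) ⇌ 2 La³⁺(aq) + 3 CO₃²⁻(aq)
Let s be the solubility of La₂(CO₃)₃ here. The common ion gives [La³⁺] ≈ 2.53×10⁻² mol L⁻¹, and [CO₃²⁻] = 3s.
Ksp = [La³⁺]^2[CO₃²⁻]^3 = (2.53×10⁻²)^2(3s)^3
(3s)^3 = 5.54×10⁻³⁴ / (2.53×10⁻²)^2 = 8.66×10⁻³¹
s = 3.18×10⁻¹¹ mol L⁻¹

3.18×10⁻¹¹ M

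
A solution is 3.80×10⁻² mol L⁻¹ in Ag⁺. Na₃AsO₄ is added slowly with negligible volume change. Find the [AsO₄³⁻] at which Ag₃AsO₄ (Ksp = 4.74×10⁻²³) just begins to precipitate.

8.64×10⁻¹⁹ M

Precipitation of each salt begins when its ion product equals Ksp.
Ag₃AsO₄(s) ⇌ 3 Ag⁺(aq) + AsO₄³⁻(aq)
Ksp = [Ag⁺]^3[AsO₄³⁻] = [AsO₄³⁻](3.80×10⁻²)^3
[AsO₄³⁻] = 4.74×10⁻²³ / (3.80×10⁻²)^3 = 8.64×10⁻¹⁹
[AsO₄³⁻] = 8.64×10⁻¹⁹ mol L⁻¹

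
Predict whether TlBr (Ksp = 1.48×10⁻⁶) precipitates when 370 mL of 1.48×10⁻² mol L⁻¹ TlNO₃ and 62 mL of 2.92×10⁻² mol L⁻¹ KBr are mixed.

Yes

Total volume after mixing = 370 + 62 = 432 mL.
[Tl⁺] = (1.48×10⁻²)(370)/432 = 1.27×10⁻² mol L⁻¹
[Br⁻] = (2.92×10⁻²)(62)/432 = 4.19×10⁻³ mol L⁻¹
Q = [Tl⁺][Br⁻] = 5.31×10⁻⁵
Since Q (5.31×10⁻⁵) exceeds Ksp (1.48×10⁻⁶), TlBr will precipitate.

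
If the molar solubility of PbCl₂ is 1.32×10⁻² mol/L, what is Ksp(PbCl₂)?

PbCl₂(s) ⇌ Pb²⁺(aq) + 2 Cl⁻(aq)
If s mol/L of PbCl₂ dissolves, [Pb²⁺] = s and [Cl⁻] = 2s.
Ksp = [Pb²⁺][Cl⁻]^2 = s · (2s)^2 = 4s^3
Ksp = 4 × (1.32×10⁻²)^3 = 9.20×10⁻⁶

Ksp = 9.20×10⁻⁶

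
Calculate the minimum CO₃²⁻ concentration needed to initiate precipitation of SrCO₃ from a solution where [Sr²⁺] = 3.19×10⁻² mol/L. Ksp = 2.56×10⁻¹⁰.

Precipitation begins when Q = Ksp.
SrCO₃(s) ⇌ Sr²⁺(aq) + CO₃²⁻(aq)
Ksp = [Sr²⁺][CO₃²⁻] = [CO₃²⁻](3.19×10⁻²)
[CO₃²⁻] = 2.56×10⁻¹⁰ / (3.19×10⁻²) = 8.03×10⁻⁹
[CO₃²⁻] = 8.03×10⁻⁹ mol/L

8.03×10⁻⁹ M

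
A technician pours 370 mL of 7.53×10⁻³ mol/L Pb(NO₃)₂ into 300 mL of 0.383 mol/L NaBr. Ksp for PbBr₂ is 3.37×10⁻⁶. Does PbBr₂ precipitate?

Yes

The combined volume is 670 mL.
[Pb²⁺] = (7.53×10⁻³)(370)/670 = 4.16×10⁻³ mol/L
[Br⁻] = (0.383)(300)/670 = 0.171 mol/L
Q = [Pb²⁺][Br⁻]^2 = 1.22×10⁻⁴
Because Q > Ksp (1.22×10⁻⁴ vs 3.37×10⁻⁶), a precipitate of PbBr₂ forms.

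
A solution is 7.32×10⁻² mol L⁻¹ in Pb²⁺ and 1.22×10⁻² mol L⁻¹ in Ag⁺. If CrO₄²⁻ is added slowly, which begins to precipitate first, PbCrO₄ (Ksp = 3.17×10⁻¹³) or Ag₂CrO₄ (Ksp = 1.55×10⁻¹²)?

PbCrO₄

Precipitation of each salt begins when its ion product equals Ksp.
For PbCrO₄: [CrO₄²⁻] = (Ksp/[Pb²⁺]) = 4.33×10⁻¹² mol L⁻¹
For Ag₂CrO₄: [CrO₄²⁻] = (Ksp/[Ag⁺]^2) = 1.04×10⁻⁸ mol L⁻¹
Since PbCrO₄ needs less CrO₄²⁻ to reach saturation, it precipitates first.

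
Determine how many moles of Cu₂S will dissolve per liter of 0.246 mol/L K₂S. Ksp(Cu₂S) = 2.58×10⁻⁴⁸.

Cu₂S(s) ⇌ 2 Cu⁺(aq) + S²⁻(aq)
The solution already contains S²⁻ at 0.246 mol/L. Let s be the molar solubility of Cu₂S.
[S²⁻] ≈ 0.246 mol/L (common ion dominates); [Cu⁺] = 2s.
Ksp = [Cu⁺]^2[S²⁻] = (2s)^2(0.246)
(2s)^2 = 2.58×10⁻⁴⁸ / (0.246) = 1.05×10⁻⁴⁷
s = 1.62×10⁻²⁴ mol/L

1.62×10⁻²⁴ M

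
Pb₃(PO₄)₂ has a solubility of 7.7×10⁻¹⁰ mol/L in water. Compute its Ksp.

Ksp = 2.9×10⁻⁴⁴

Pb₃(PO₄)₂(s) ⇌ 3 Pb²⁺(aq) + 2 PO₄³⁻(aq)
Call the molar solubility s, so that [Pb²⁺] = 3s and [PO₄³⁻] = 2s.
Ksp = [Pb²⁺]^3[PO₄³⁻]^2 = (3s)^3 · (2s)^2 = 108s^5
Ksp = 108 × (7.7×10⁻¹⁰)^5 = 2.9×10⁻⁴⁴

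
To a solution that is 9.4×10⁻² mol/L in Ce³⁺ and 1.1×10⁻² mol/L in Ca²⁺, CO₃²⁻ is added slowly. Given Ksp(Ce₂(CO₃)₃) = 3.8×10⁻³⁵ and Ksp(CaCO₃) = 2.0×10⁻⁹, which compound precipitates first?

Ce₂(CO₃)₃

Each salt precipitates once Q = Ksp for that salt.
For Ce₂(CO₃)₃: [CO₃²⁻] = (Ksp/[Ce³⁺]^2)^(1/3) = 1.6×10⁻¹¹ mol/L
For CaCO₃: [CO₃²⁻] = (Ksp/[Ca²⁺]) = 1.8×10⁻⁷ mol/L
Since Ce₂(CO₃)₃ needs less CO₃²⁻ to reach saturation, it precipitates first.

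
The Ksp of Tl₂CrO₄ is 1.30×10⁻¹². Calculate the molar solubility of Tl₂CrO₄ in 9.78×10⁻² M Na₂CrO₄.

1.82×10⁻⁶ M

Tl₂CrO₄(s) ⇌ 2 Tl⁺(aq) + CrO₄²⁻(aq)
Let s be the solubility of Tl₂CrO₄ here. The common ion gives [CrO₄²⁻] ≈ 9.78×10⁻² M, and [Tl⁺] = 2s.
Ksp = [Tl⁺]^2[CrO₄²⁻] = (2s)^2(9.78×10⁻²)
(2s)^2 = 1.30×10⁻¹² / (9.78×10⁻²) = 1.33×10⁻¹¹
s = 1.82×10⁻⁶ M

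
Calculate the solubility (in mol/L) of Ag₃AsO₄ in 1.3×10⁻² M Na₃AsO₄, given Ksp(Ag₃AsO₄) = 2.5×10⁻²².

Ag₃AsO₄(s) ⇌ 3 Ag⁺(aq) + AsO₄³⁻(aq)
With AsO₄³⁻ already at 1.3×10⁻² M and s small, take [AsO₄³⁻] ≈ 1.3×10⁻² M and [Ag⁺] = 3s.
Ksp = [Ag⁺]^3[AsO₄³⁻] = (3s)^3(1.3×10⁻²)
(3s)^3 = 2.5×10⁻²² / (1.3×10⁻²) = 1.9×10⁻²⁰
s = 8.9×10⁻⁸ M

8.9×10⁻⁸ M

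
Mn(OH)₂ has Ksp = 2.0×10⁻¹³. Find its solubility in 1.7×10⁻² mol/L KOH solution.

6.9×10⁻¹⁰ M

Mn(OH)₂(s) ⇌ Mn²⁺(aq) + 2 OH⁻(aq)
With OH⁻ already at 1.7×10⁻² mol/L and s small, take [OH⁻] ≈ 1.7×10⁻² mol/L and [Mn²⁺] = s.
Ksp = [Mn²⁺][OH⁻]^2 = s(1.7×10⁻²)^2
s = 2.0×10⁻¹³ / (1.7×10⁻²)^2 = 6.9×10⁻¹⁰
s = 6.9×10⁻¹⁰ mol/L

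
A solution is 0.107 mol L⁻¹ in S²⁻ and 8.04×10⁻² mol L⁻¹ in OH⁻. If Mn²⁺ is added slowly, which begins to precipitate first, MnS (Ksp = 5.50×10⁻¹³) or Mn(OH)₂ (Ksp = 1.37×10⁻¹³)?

The threshold for precipitation is Q = Ksp.
For MnS: [Mn²⁺] = (Ksp/[S²⁻]) = 5.14×10⁻¹² mol L⁻¹
For Mn(OH)₂: [Mn²⁺] = (Ksp/[OH⁻]^2) = 2.12×10⁻¹¹ mol L⁻¹
MnS requires the lower [Mn²⁺], so it precipitates first.

MnS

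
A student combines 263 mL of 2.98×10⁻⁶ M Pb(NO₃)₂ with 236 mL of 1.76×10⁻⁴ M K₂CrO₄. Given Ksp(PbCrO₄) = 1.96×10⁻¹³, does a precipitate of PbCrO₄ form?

Yes

Total volume after mixing = 263 + 236 = 499 mL.
[Pb²⁺] = (2.98×10⁻⁶)(263)/499 = 1.57×10⁻⁶ M
[CrO₄²⁻] = (1.76×10⁻⁴)(236)/499 = 8.32×10⁻⁵ M
Q = [Pb²⁺][CrO₄²⁻] = 1.31×10⁻¹⁰
Q = 1.31×10⁻¹⁰ > Ksp = 1.96×10⁻¹³, so the solution is supersaturated and PbCrO₄ precipitates.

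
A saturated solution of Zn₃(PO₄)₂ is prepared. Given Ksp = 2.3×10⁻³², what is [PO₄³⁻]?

Zn₃(PO₄)₂(s) ⇌ 3 Zn²⁺(aq) + 2 PO₄³⁻(aq)
For each mole of Zn₃(PO₄)₂ that dissolves per liter, [Zn²⁺] = 3s and [PO₄³⁻] = 2s; let s denote this solubility.
Ksp = [Zn²⁺]^3[PO₄³⁻]^2 = (3s)^3 · (2s)^2 = 108s^5 = 2.3×10⁻³²
s = 1.8×10⁻⁷ mol L⁻¹
[PO₄³⁻] = 2s = 3.7×10⁻⁷ mol L⁻¹

3.7×10⁻⁷ M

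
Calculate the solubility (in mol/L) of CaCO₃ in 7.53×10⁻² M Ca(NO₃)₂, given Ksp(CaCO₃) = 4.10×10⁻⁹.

CaCO₃(s) ⇌ Ca²⁺(aq) + CO₃²⁻(aq)
With Ca²⁺ already at 7.53×10⁻² M and s small, take [Ca²⁺] ≈ 7.53×10⁻² M and [CO₃²⁻] = s.
Ksp = [Ca²⁺][CO₃²⁻] = (7.53×10⁻²)s
s = 4.10×10⁻⁹ / (7.53×10⁻²) = 5.44×10⁻⁸
s = 5.44×10⁻⁸ M

5.44×10⁻⁸ M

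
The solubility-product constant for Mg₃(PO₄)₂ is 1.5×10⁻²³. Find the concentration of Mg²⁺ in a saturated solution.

3.2×10⁻⁵ M

Mg₃(PO₄)₂(s) ⇌ 3 Mg²⁺(aq) + 2 PO₄³⁻(aq)
With molar solubility s: [Mg²⁺] = 3s, [PO₄³⁻] = 2s.
Ksp = [Mg²⁺]^3[PO₄³⁻]^2 = (3s)^3 · (2s)^2 = 108s^5 = 1.5×10⁻²³
s = 1.1×10⁻⁵ M
[Mg²⁺] = 3s = 3.2×10⁻⁵ M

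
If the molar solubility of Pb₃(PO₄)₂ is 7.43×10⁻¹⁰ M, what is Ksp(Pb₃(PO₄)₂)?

Ksp = 2.45×10⁻⁴⁴

Pb₃(PO₄)₂(s) ⇌ 3 Pb²⁺(aq) + 2 PO₄³⁻(aq)
For each mole of Pb₃(PO₄)₂ that dissolves per liter, [Pb²⁺] = 3s and [PO₄³⁻] = 2s; let s denote this solubility.
Ksp = [Pb²⁺]^3[PO₄³⁻]^2 = (3s)^3 · (2s)^2 = 108s^5
Ksp = 108 × (7.43×10⁻¹⁰)^5 = 2.45×10⁻⁴⁴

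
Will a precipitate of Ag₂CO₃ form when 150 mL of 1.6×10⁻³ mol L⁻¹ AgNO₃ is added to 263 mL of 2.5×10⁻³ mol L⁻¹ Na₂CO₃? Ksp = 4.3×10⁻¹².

Yes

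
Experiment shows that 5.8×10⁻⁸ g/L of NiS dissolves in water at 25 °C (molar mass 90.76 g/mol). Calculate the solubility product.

Ksp = 4.1×10⁻¹⁹

s = (5.8×10⁻⁸ g L⁻¹)/(90.76 g mol⁻¹) = 6.390×10⁻¹⁰ M
NiS(s) ⇌ Ni²⁺(aq) + S²⁻(aq)
Let s be the molar solubility. Then [Ni²⁺] = s and [S²⁻] = s.
Ksp = [Ni²⁺][S²⁻] = s · s = s^2
Ksp = (6.390×10⁻¹⁰)^2 = 4.1×10⁻¹⁹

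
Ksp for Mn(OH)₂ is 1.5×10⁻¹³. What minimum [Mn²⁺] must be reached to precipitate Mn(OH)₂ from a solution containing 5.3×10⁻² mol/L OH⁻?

Precipitation begins when Q = Ksp.
Mn(OH)₂(s) ⇌ Mn²⁺(aq) + 2 OH⁻(aq)
Ksp = [Mn²⁺][OH⁻]^2 = [Mn²⁺](5.3×10⁻²)^2
[Mn²⁺] = 1.5×10⁻¹³ / (5.3×10⁻²)^2 = 5.3×10⁻¹¹
[Mn²⁺] = 5.3×10⁻¹¹ mol/L

5.3×10⁻¹¹ M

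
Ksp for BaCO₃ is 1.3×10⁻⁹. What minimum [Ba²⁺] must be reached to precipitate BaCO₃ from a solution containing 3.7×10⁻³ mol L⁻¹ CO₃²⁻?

A salt starts to precipitate once the ion product Q reaches its Ksp.
BaCO₃(s) ⇌ Ba²⁺(aq) + CO₃²⁻(aq)
Ksp = [Ba²⁺][CO₃²⁻] = [Ba²⁺](3.7×10⁻³)
[Ba²⁺] = 1.3×10⁻⁹ / (3.7×10⁻³) = 3.5×10⁻⁷
[Ba²⁺] = 3.5×10⁻⁷ mol L⁻¹

3.5×10⁻⁷ M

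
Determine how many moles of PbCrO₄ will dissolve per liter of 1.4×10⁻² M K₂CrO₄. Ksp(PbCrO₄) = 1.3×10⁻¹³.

9.3×10⁻¹² M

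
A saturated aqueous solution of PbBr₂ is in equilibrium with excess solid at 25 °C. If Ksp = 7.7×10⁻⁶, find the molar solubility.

PbBr₂(s) ⇌ Pb²⁺(aq) + 2 Br⁻(aq)
Let s be the molar solubility. Then [Pb²⁺] = s and [Br⁻] = 2s.
Ksp = [Pb²⁺][Br⁻]^2 = s · (2s)^2 = 4s^3
4s^3 = 7.7×10⁻⁶  ⇒  s^3 = 1.9×10⁻⁶
s = (1.9×10⁻⁶)^(1/3) = 1.2×10⁻² mol L⁻¹

1.2×10⁻² M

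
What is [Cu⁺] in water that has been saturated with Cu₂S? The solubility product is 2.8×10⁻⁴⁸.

Cu₂S(s) ⇌ 2 Cu⁺(aq) + S²⁻(aq)
For each mole of Cu₂S that dissolves per liter, [Cu⁺] = 2s and [S²⁻] = s; let s denote this solubility.
Ksp = [Cu⁺]^2[S²⁻] = (2s)^2 · s = 4s^3 = 2.8×10⁻⁴⁸
s = 8.9×10⁻¹⁷ mol L⁻¹
[Cu⁺] = 2s = 1.8×10⁻¹⁶ mol L⁻¹

1.8×10⁻¹⁶ M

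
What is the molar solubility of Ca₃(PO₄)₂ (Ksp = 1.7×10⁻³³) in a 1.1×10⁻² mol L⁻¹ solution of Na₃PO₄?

Ca₃(PO₄)₂(s) ⇌ 3 Ca²⁺(aq) + 2 PO₄³⁻(aq)
With PO₄³⁻ already at 1.1×10⁻² mol L⁻¹ and s small, take [PO₄³⁻] ≈ 1.1×10⁻² mol L⁻¹ and [Ca²⁺] = 3s.
Ksp = [Ca²⁺]^3[PO₄³⁻]^2 = (3s)^3(1.1×10⁻²)^2
(3s)^3 = 1.7×10⁻³³ / (1.1×10⁻²)^2 = 1.4×10⁻²⁹
s = 8.0×10⁻¹¹ mol L⁻¹

8.0×10⁻¹¹ M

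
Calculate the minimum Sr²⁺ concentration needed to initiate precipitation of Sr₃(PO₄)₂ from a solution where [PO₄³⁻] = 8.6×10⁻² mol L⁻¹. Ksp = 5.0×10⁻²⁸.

4.1×10⁻⁹ M

A salt starts to precipitate once the ion product Q reaches its Ksp.
Sr₃(PO₄)₂(s) ⇌ 3 Sr²⁺(aq) + 2 PO₄³⁻(aq)
Ksp = [Sr²⁺]^3[PO₄³⁻]^2 = [Sr²⁺]^3(8.6×10⁻²)^2
[Sr²⁺]^3 = 5.0×10⁻²⁸ / (8.6×10⁻²)^2 = 6.8×10⁻²⁶
[Sr²⁺] = 4.1×10⁻⁹ mol L⁻¹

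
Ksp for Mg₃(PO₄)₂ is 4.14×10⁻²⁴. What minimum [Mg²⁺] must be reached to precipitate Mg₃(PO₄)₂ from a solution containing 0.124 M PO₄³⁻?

6.46×10⁻⁸ M

Precipitation of each salt begins when its ion product equals Ksp.
Mg₃(PO₄)₂(s) ⇌ 3 Mg²⁺(aq) + 2 PO₄³⁻(aq)
Ksp = [Mg²⁺]^3[PO₄³⁻]^2 = [Mg²⁺]^3(0.124)^2
[Mg²⁺]^3 = 4.14×10⁻²⁴ / (0.124)^2 = 2.69×10⁻²²
[Mg²⁺] = 6.46×10⁻⁸ M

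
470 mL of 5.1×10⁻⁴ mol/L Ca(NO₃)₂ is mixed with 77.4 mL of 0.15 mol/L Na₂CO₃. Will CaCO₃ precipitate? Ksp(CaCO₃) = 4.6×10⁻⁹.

The combined volume is 547.4 mL.
[Ca²⁺] = (5.1×10⁻⁴)(470)/547.4 = 4.4×10⁻⁴ mol/L
[CO₃²⁻] = (0.15)(77.4)/547.4 = 2.1×10⁻² mol/L
Q = [Ca²⁺][CO₃²⁻] = 9.3×10⁻⁶
Since Q (9.3×10⁻⁶) exceeds Ksp (4.6×10⁻⁹), CaCO₃ will precipitate.

Yes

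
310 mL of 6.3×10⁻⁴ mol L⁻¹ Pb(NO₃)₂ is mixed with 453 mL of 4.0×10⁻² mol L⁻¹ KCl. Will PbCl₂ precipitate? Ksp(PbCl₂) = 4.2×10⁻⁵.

No

After mixing, V = 310 mL + 453 mL = 763 mL.
[Pb²⁺] = (6.3×10⁻⁴)(310)/763 = 2.6×10⁻⁴ mol L⁻¹
[Cl⁻] = (4.0×10⁻²)(453)/763 = 2.4×10⁻² mol L⁻¹
Q = [Pb²⁺][Cl⁻]^2 = 1.4×10⁻⁷
Q < Ksp (1.4×10⁻⁷ vs 4.2×10⁻⁵); the solution remains unsaturated and no precipitate forms.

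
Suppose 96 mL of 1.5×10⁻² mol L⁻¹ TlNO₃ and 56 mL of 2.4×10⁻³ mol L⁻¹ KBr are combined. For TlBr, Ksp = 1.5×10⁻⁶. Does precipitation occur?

The combined volume is 152 mL.
[Tl⁺] = (1.5×10⁻²)(96)/152 = 9.5×10⁻³ mol L⁻¹
[Br⁻] = (2.4×10⁻³)(56)/152 = 8.8×10⁻⁴ mol L⁻¹
Q = [Tl⁺][Br⁻] = 8.4×10⁻⁶
Since Q (8.4×10⁻⁶) exceeds Ksp (1.5×10⁻⁶), TlBr will precipitate.

Yes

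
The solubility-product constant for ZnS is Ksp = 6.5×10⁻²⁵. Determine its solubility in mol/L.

8.1×10⁻¹³ M

ZnS(s) ⇌ Zn²⁺(aq) + S²⁻(aq)
With molar solubility s: [Zn²⁺] = s, [S²⁻] = s.
Ksp = [Zn²⁺][S²⁻] = s · s = s^2
s^2 = 6.5×10⁻²⁵
s = 8.1×10⁻¹³ mol/L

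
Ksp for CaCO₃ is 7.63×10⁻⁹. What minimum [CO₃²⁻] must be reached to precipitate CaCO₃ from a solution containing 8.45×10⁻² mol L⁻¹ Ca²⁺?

9.03×10⁻⁸ M

Precipitation begins when Q = Ksp.
CaCO₃(s) ⇌ Ca²⁺(aq) + CO₃²⁻(aq)
Ksp = [Ca²⁺][CO₃²⁻] = [CO₃²⁻](8.45×10⁻²)
[CO₃²⁻] = 7.63×10⁻⁹ / (8.45×10⁻²) = 9.03×10⁻⁸
[CO₃²⁻] = 9.03×10⁻⁸ mol L⁻¹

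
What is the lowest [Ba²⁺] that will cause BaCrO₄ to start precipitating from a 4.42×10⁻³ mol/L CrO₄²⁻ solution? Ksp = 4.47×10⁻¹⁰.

1.01×10⁻⁷ M

Precipitation of each salt begins when its ion product equals Ksp.
BaCrO₄(s) ⇌ Ba²⁺(aq) + CrO₄²⁻(aq)
Ksp = [Ba²⁺][CrO₄²⁻] = [Ba²⁺](4.42×10⁻³)
[Ba²⁺] = 4.47×10⁻¹⁰ / (4.42×10⁻³) = 1.01×10⁻⁷
[Ba²⁺] = 1.01×10⁻⁷ mol/L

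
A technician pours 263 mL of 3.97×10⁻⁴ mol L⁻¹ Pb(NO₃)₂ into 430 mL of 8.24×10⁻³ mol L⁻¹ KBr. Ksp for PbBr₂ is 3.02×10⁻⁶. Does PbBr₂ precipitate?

No

The combined volume is 693 mL.
[Pb²⁺] = (3.97×10⁻⁴)(263)/693 = 1.51×10⁻⁴ mol L⁻¹
[Br⁻] = (8.24×10⁻³)(430)/693 = 5.11×10⁻³ mol L⁻¹
Q = [Pb²⁺][Br⁻]^2 = 3.94×10⁻⁹
Since Q (3.94×10⁻⁹) is less than Ksp (3.02×10⁻⁶), no PbBr₂ precipitates.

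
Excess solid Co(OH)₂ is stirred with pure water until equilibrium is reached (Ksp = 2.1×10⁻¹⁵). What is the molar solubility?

8.1×10⁻⁶ M

Co(OH)₂(s) ⇌ Co²⁺(aq) + 2 OH⁻(aq)
With molar solubility s: [Co²⁺] = s, [OH⁻] = 2s.
Ksp = [Co²⁺][OH⁻]^2 = s · (2s)^2 = 4s^3
4s^3 = 2.1×10⁻¹⁵  ⇒  s^3 = 5.3×10⁻¹⁶
Taking the 3rd root, s = 8.1×10⁻⁶ mol L⁻¹.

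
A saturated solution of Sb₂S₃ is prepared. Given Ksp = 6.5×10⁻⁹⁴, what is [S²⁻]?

Sb₂S₃(s) ⇌ 2 Sb³⁺(aq) + 3 S²⁻(aq)
With molar solubility s: [Sb³⁺] = 2s, [S²⁻] = 3s.
Ksp = [Sb³⁺]^2[S²⁻]^3 = (2s)^2 · (3s)^3 = 108s^5 = 6.5×10⁻⁹⁴
s = 9.0×10⁻²⁰ M
[S²⁻] = 3s = 2.7×10⁻¹⁹ M

2.7×10⁻¹⁹ M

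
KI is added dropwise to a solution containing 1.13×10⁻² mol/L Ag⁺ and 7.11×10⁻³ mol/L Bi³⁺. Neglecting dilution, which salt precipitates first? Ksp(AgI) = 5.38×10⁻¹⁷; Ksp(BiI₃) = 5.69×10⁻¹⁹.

The threshold for precipitation is Q = Ksp.
For AgI: [I⁻] = (Ksp/[Ag⁺]) = 4.76×10⁻¹⁵ mol/L
For BiI₃: [I⁻] = (Ksp/[Bi³⁺])^(1/3) = 4.31×10⁻⁶ mol/L
The smaller threshold [I⁻] is reached first, so AgI precipitates first.

AgI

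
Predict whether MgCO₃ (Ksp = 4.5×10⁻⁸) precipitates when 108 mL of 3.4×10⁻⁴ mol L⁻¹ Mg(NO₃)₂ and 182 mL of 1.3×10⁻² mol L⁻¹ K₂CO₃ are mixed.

Yes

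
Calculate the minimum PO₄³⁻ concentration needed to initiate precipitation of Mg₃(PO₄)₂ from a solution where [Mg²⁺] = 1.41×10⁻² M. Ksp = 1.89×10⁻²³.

Precipitation begins when Q = Ksp.
Mg₃(PO₄)₂(s) ⇌ 3 Mg²⁺(aq) + 2 PO₄³⁻(aq)
Ksp = [Mg²⁺]^3[PO₄³⁻]^2 = [PO₄³⁻]^2(1.41×10⁻²)^3
[PO₄³⁻]^2 = 1.89×10⁻²³ / (1.41×10⁻²)^3 = 6.74×10⁻¹⁸
[PO₄³⁻] = 2.60×10⁻⁹ M

2.60×10⁻⁹ M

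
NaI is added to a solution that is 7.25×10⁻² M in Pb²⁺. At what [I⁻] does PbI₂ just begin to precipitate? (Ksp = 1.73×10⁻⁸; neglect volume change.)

The threshold for precipitation is Q = Ksp.
PbI₂(s) ⇌ Pb²⁺(aq) + 2 I⁻(aq)
Ksp = [Pb²⁺][I⁻]^2 = [I⁻]^2(7.25×10⁻²)
[I⁻]^2 = 1.73×10⁻⁸ / (7.25×10⁻²) = 2.39×10⁻⁷
[I⁻] = 4.88×10⁻⁴ M

4.88×10⁻⁴ M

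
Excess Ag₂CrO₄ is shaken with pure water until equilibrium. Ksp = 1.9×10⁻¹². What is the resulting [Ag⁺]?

Ag₂CrO₄(s) ⇌ 2 Ag⁺(aq) + CrO₄²⁻(aq)
Call the molar solubility s, so that [Ag⁺] = 2s and [CrO₄²⁻] = s.
Ksp = [Ag⁺]^2[CrO₄²⁻] = (2s)^2 · s = 4s^3 = 1.9×10⁻¹²
s = 7.8×10⁻⁵ mol L⁻¹
[Ag⁺] = 2s = 1.6×10⁻⁴ mol L⁻¹

1.6×10⁻⁴ M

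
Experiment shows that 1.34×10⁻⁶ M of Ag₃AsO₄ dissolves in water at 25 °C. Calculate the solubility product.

Ksp = 8.71×10⁻²³

Ag₃AsO₄(s) ⇌ 3 Ag⁺(aq) + AsO₄³⁻(aq)
For each mole of Ag₃AsO₄ that dissolves per liter, [Ag⁺] = 3s and [AsO₄³⁻] = s; let s denote this solubility.
Ksp = [Ag⁺]^3[AsO₄³⁻] = (3s)^3 · s = 27s^4
Ksp = 27 × (1.34×10⁻⁶)^4 = 8.71×10⁻²³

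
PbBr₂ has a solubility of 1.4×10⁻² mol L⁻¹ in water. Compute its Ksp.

PbBr₂(s) ⇌ Pb²⁺(aq) + 2 Br⁻(aq)
If s mol/L of PbBr₂ dissolves, [Pb²⁺] = s and [Br⁻] = 2s.
Ksp = [Pb²⁺][Br⁻]^2 = s · (2s)^2 = 4s^3
Ksp = 4 × (1.4×10⁻²)^3 = 1.1×10⁻⁵

Ksp = 1.1×10⁻⁵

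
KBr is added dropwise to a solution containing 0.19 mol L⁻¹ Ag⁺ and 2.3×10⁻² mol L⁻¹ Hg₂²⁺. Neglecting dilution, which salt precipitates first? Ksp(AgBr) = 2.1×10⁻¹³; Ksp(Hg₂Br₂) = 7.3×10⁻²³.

AgBr

Each salt precipitates once Q = Ksp for that salt.
For AgBr: [Br⁻] = (Ksp/[Ag⁺]) = 1.1×10⁻¹² mol L⁻¹
For Hg₂Br₂: [Br⁻] = (Ksp/[Hg₂²⁺])^(1/2) = 5.6×10⁻¹¹ mol L⁻¹
Since AgBr needs less Br⁻ to reach saturation, it precipitates first.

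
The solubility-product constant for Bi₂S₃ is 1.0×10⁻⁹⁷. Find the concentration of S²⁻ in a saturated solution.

4.7×10⁻²⁰ M

Bi₂S₃(s) ⇌ 2 Bi³⁺(aq) + 3 S²⁻(aq)
If s mol/L of Bi₂S₃ dissolves, [Bi³⁺] = 2s and [S²⁻] = 3s.
Ksp = [Bi³⁺]^2[S²⁻]^3 = (2s)^2 · (3s)^3 = 108s^5 = 1.0×10⁻⁹⁷
s = 1.6×10⁻²⁰ mol L⁻¹
[S²⁻] = 3s = 4.7×10⁻²⁰ mol L⁻¹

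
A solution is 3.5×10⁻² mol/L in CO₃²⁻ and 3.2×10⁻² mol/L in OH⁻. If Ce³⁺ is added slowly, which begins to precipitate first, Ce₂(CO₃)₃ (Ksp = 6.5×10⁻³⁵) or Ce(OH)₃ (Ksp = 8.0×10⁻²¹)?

Ce(OH)₃

Precipitation of each salt begins when its ion product equals Ksp.
For Ce₂(CO₃)₃: [Ce³⁺] = (Ksp/[CO₃²⁻]^3)^(1/2) = 1.2×10⁻¹⁵ mol/L
For Ce(OH)₃: [Ce³⁺] = (Ksp/[OH⁻]^3) = 2.4×10⁻¹⁶ mol/L
The smaller threshold [Ce³⁺] is reached first, so Ce(OH)₃ precipitates first.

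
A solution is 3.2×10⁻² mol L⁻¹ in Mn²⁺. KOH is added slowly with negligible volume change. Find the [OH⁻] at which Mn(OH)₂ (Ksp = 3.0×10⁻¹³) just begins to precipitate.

A salt starts to precipitate once the ion product Q reaches its Ksp.
Mn(OH)₂(s) ⇌ Mn²⁺(aq) + 2 OH⁻(aq)
Ksp = [Mn²⁺][OH⁻]^2 = [OH⁻]^2(3.2×10⁻²)
[OH⁻]^2 = 3.0×10⁻¹³ / (3.2×10⁻²) = 9.4×10⁻¹²
[OH⁻] = 3.1×10⁻⁶ mol L⁻¹

3.1×10⁻⁶ M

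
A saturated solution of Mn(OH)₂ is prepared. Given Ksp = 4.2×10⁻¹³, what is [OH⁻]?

9.4×10⁻⁵ M

Mn(OH)₂(s) ⇌ Mn²⁺(aq) + 2 OH⁻(aq)
With molar solubility s: [Mn²⁺] = s, [OH⁻] = 2s.
Ksp = [Mn²⁺][OH⁻]^2 = s · (2s)^2 = 4s^3 = 4.2×10⁻¹³
s = 4.7×10⁻⁵ mol L⁻¹
[OH⁻] = 2s = 9.4×10⁻⁵ mol L⁻¹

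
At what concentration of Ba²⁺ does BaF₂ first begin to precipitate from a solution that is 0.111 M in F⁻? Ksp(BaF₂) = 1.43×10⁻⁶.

1.16×10⁻⁴ M

Precipitation begins when Q = Ksp.
BaF₂(s) ⇌ Ba²⁺(aq) + 2 F⁻(aq)
Ksp = [Ba²⁺][F⁻]^2 = [Ba²⁺](0.111)^2
[Ba²⁺] = 1.43×10⁻⁶ / (0.111)^2 = 1.16×10⁻⁴
[Ba²⁺] = 1.16×10⁻⁴ M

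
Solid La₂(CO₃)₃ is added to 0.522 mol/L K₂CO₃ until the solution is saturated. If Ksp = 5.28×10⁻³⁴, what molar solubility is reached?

3.05×10⁻¹⁷ M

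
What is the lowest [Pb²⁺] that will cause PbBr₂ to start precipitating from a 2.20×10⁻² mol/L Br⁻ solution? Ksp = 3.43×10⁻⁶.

7.09×10⁻³ M

Precipitation begins when Q = Ksp.
PbBr₂(s) ⇌ Pb²⁺(aq) + 2 Br⁻(aq)
Ksp = [Pb²⁺][Br⁻]^2 = [Pb²⁺](2.20×10⁻²)^2
[Pb²⁺] = 3.43×10⁻⁶ / (2.20×10⁻²)^2 = 7.09×10⁻³
[Pb²⁺] = 7.09×10⁻³ mol/L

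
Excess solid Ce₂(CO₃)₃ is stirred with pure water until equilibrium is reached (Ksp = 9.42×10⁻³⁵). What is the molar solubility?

6.14×10⁻⁸ M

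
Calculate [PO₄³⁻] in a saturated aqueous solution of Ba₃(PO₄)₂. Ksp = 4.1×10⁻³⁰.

1.0×10⁻⁶ M

Ba₃(PO₄)₂(s) ⇌ 3 Ba²⁺(aq) + 2 PO₄³⁻(aq)
With molar solubility s: [Ba²⁺] = 3s, [PO₄³⁻] = 2s.
Ksp = [Ba²⁺]^3[PO₄³⁻]^2 = (3s)^3 · (2s)^2 = 108s^5 = 4.1×10⁻³⁰
s = 5.2×10⁻⁷ mol L⁻¹
[PO₄³⁻] = 2s = 1.0×10⁻⁶ mol L⁻¹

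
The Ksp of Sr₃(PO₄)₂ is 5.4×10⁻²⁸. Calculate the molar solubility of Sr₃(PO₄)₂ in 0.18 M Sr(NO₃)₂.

Sr₃(PO₄)₂(s) ⇌ 3 Sr²⁺(aq) + 2 PO₄³⁻(aq)
Sr²⁺ is already present at 0.18 M. If s mol/L of Sr₃(PO₄)₂ dissolves, [PO₄³⁻] = 2s while [Sr²⁺] ≈ 0.18 M.
Ksp = [Sr²⁺]^3[PO₄³⁻]^2 = (0.18)^3(2s)^2
(2s)^2 = 5.4×10⁻²⁸ / (0.18)^3 = 9.3×10⁻²⁶
s = 1.5×10⁻¹³ M

1.5×10⁻¹³ M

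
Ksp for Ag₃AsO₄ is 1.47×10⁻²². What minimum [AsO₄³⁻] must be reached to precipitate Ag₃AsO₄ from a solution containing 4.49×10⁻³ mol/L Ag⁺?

The threshold for precipitation is Q = Ksp.
Ag₃AsO₄(s) ⇌ 3 Ag⁺(aq) + AsO₄³⁻(aq)
Ksp = [Ag⁺]^3[AsO₄³⁻] = [AsO₄³⁻](4.49×10⁻³)^3
[AsO₄³⁻] = 1.47×10⁻²² / (4.49×10⁻³)^3 = 1.62×10⁻¹⁵
[AsO₄³⁻] = 1.62×10⁻¹⁵ mol/L

1.62×10⁻¹⁵ M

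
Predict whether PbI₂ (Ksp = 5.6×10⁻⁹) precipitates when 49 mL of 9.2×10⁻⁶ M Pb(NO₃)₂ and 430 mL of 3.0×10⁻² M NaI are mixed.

No

Total volume after mixing = 49 + 430 = 479 mL.
[Pb²⁺] = (9.2×10⁻⁶)(49)/479 = 9.4×10⁻⁷ M
[I⁻] = (3.0×10⁻²)(430)/479 = 2.7×10⁻² M
Q = [Pb²⁺][I⁻]^2 = 6.8×10⁻¹⁰
Q < Ksp (6.8×10⁻¹⁰ vs 5.6×10⁻⁹); the solution remains unsaturated and no precipitate forms.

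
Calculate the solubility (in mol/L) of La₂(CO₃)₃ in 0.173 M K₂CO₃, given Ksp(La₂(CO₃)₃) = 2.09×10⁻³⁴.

1.00×10⁻¹⁶ M

La₂(CO₃)₃(s) ⇌ 2 La³⁺(aq) + 3 CO₃²⁻(aq)
Let s be the solubility of La₂(CO₃)₃ here. The common ion gives [CO₃²⁻] ≈ 0.173 M, and [La³⁺] = 2s.
Ksp = [La³⁺]^2[CO₃²⁻]^3 = (2s)^2(0.173)^3
(2s)^2 = 2.09×10⁻³⁴ / (0.173)^3 = 4.04×10⁻³²
s = 1.00×10⁻¹⁶ M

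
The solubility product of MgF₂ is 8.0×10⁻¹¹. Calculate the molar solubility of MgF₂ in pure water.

2.7×10⁻⁴ M

MgF₂(s) ⇌ Mg²⁺(aq) + 2 F⁻(aq)
For each mole of MgF₂ that dissolves per liter, [Mg²⁺] = s and [F⁻] = 2s; let s denote this solubility.
Ksp = [Mg²⁺][F⁻]^2 = s · (2s)^2 = 4s^3
4s^3 = 8.0×10⁻¹¹  ⇒  s^3 = 2.0×10⁻¹¹
Taking the 3rd root, s = 2.7×10⁻⁴ mol/L.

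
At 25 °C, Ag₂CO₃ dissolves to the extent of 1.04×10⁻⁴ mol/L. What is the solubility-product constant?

Ksp = 4.50×10⁻¹²

Ag₂CO₃(s) ⇌ 2 Ag⁺(aq) + CO₃²⁻(aq)
Let s be the molar solubility. Then [Ag⁺] = 2s and [CO₃²⁻] = s.
Ksp = [Ag⁺]^2[CO₃²⁻] = (2s)^2 · s = 4s^3
Ksp = 4 × (1.04×10⁻⁴)^3 = 4.50×10⁻¹²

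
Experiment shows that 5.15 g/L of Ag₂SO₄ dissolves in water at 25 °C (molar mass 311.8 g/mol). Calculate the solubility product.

Ksp = 1.80×10⁻⁵

s = (5.15 g L⁻¹)/(311.8 g mol⁻¹) = 1.6517×10⁻² M
Ag₂SO₄(s) ⇌ 2 Ag⁺(aq) + SO₄²⁻(aq)
If s mol/L of Ag₂SO₄ dissolves, [Ag⁺] = 2s and [SO₄²⁻] = s.
Ksp = [Ag⁺]^2[SO₄²⁻] = (2s)^2 · s = 4s^3
Ksp = 4 × (1.6517×10⁻²)^3 = 1.80×10⁻⁵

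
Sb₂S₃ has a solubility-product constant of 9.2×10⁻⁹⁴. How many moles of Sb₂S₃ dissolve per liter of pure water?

Sb₂S₃(s) ⇌ 2 Sb³⁺(aq) + 3 S²⁻(aq)
Let s be the molar solubility. Then [Sb³⁺] = 2s and [S²⁻] = 3s.
Ksp = [Sb³⁺]^2[S²⁻]^3 = (2s)^2 · (3s)^3 = 108s^5
108s^5 = 9.2×10⁻⁹⁴  ⇒  s^5 = 8.5×10⁻⁹⁶
s = (8.5×10⁻⁹⁶)^(1/5) = 9.7×10⁻²⁰ M

9.7×10⁻²⁰ M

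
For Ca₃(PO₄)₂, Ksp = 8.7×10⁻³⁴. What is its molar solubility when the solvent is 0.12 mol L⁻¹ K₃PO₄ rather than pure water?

1.3×10⁻¹¹ M

Ca₃(PO₄)₂(s) ⇌ 3 Ca²⁺(aq) + 2 PO₄³⁻(aq)
The solution already contains PO₄³⁻ at 0.12 mol L⁻¹. Let s be the molar solubility of Ca₃(PO₄)₂.
[PO₄³⁻] ≈ 0.12 mol L⁻¹ (common ion dominates); [Ca²⁺] = 3s.
Ksp = [Ca²⁺]^3[PO₄³⁻]^2 = (3s)^3(0.12)^2
(3s)^3 = 8.7×10⁻³⁴ / (0.12)^2 = 6.0×10⁻³²
s = 1.3×10⁻¹¹ mol L⁻¹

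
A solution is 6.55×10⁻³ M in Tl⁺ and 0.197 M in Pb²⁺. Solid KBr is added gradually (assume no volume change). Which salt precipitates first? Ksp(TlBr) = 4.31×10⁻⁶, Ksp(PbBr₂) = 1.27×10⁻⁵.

Precipitation begins when Q = Ksp.
For TlBr: [Br⁻] = (Ksp/[Tl⁺]) = 6.58×10⁻⁴ M
For PbBr₂: [Br⁻] = (Ksp/[Pb²⁺])^(1/2) = 8.03×10⁻³ M
TlBr requires the lower [Br⁻], so it precipitates first.

TlBr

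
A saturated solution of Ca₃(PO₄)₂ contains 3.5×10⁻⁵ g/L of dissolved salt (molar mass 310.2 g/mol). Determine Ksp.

Ksp = 2.0×10⁻³³

Molar solubility s = (3.5×10⁻⁵ g/L) / (310.2 g/mol) = 1.128×10⁻⁷ mol/L
Ca₃(PO₄)₂(s) ⇌ 3 Ca²⁺(aq) + 2 PO₄³⁻(aq)
For each mole of Ca₃(PO₄)₂ that dissolves per liter, [Ca²⁺] = 3s and [PO₄³⁻] = 2s; let s denote this solubility.
Ksp = [Ca²⁺]^3[PO₄³⁻]^2 = (3s)^3 · (2s)^2 = 108s^5
Ksp = 108 × (1.128×10⁻⁷)^5 = 2.0×10⁻³³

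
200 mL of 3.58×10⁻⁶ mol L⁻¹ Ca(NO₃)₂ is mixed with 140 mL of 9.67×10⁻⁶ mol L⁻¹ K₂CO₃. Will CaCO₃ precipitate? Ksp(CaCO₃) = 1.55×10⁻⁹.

Total volume after mixing = 200 + 140 = 340 mL.
[Ca²⁺] = (3.58×10⁻⁶)(200)/340 = 2.11×10⁻⁶ mol L⁻¹
[CO₃²⁻] = (9.67×10⁻⁶)(140)/340 = 3.98×10⁻⁶ mol L⁻¹
Q = [Ca²⁺][CO₃²⁻] = 8.39×10⁻¹²
Q < Ksp (8.39×10⁻¹² vs 1.55×10⁻⁹); the solution remains unsaturated and no precipitate forms.

No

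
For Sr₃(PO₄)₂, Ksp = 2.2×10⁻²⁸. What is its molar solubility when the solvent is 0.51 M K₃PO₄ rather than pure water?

3.2×10⁻¹⁰ M

Sr₃(PO₄)₂(s) ⇌ 3 Sr²⁺(aq) + 2 PO₄³⁻(aq)
With PO₄³⁻ already at 0.51 M and s small, take [PO₄³⁻] ≈ 0.51 M and [Sr²⁺] = 3s.
Ksp = [Sr²⁺]^3[PO₄³⁻]^2 = (3s)^3(0.51)^2
(3s)^3 = 2.2×10⁻²⁸ / (0.51)^2 = 8.5×10⁻²⁸
s = 3.2×10⁻¹⁰ M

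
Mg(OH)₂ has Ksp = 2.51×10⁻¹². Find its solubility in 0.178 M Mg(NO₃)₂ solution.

Mg(OH)₂(s) ⇌ Mg²⁺(aq) + 2 OH⁻(aq)
Mg²⁺ is already present at 0.178 M. If s mol/L of Mg(OH)₂ dissolves, [OH⁻] = 2s while [Mg²⁺] ≈ 0.178 M.
Ksp = [Mg²⁺][OH⁻]^2 = (0.178)(2s)^2
(2s)^2 = 2.51×10⁻¹² / (0.178) = 1.41×10⁻¹¹
s = 1.88×10⁻⁶ M

1.88×10⁻⁶ M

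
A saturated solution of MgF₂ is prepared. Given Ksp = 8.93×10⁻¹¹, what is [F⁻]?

5.63×10⁻⁴ M

MgF₂(s) ⇌ Mg²⁺(aq) + 2 F⁻(aq)
If s mol/L of MgF₂ dissolves, [Mg²⁺] = s and [F⁻] = 2s.
Ksp = [Mg²⁺][F⁻]^2 = s · (2s)^2 = 4s^3 = 8.93×10⁻¹¹
s = 2.82×10⁻⁴ mol/L
[F⁻] = 2s = 5.63×10⁻⁴ mol/L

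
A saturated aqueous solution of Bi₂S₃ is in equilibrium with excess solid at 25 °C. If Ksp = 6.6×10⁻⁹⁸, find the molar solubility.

1.4×10⁻²⁰ M

Bi₂S₃(s) ⇌ 2 Bi³⁺(aq) + 3 S²⁻(aq)
If s mol/L of Bi₂S₃ dissolves, [Bi³⁺] = 2s and [S²⁻] = 3s.
Ksp = [Bi³⁺]^2[S²⁻]^3 = (2s)^2 · (3s)^3 = 108s^5
108s^5 = 6.6×10⁻⁹⁸  ⇒  s^5 = 6.1×10⁻¹⁰⁰
s = 1.4×10⁻²⁰ M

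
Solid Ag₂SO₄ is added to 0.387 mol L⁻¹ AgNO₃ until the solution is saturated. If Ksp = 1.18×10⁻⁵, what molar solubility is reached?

Ag₂SO₄(s) ⇌ 2 Ag⁺(aq) + SO₄²⁻(aq)
The solution already contains Ag⁺ at 0.387 mol L⁻¹. Let s be the molar solubility of Ag₂SO₄.
[Ag⁺] ≈ 0.387 mol L⁻¹ (common ion dominates); [SO₄²⁻] = s.
Ksp = [Ag⁺]^2[SO₄²⁻] = (0.387)^2s
s = 1.18×10⁻⁵ / (0.387)^2 = 7.88×10⁻⁵
s = 7.88×10⁻⁵ mol L⁻¹

7.88×10⁻⁵ M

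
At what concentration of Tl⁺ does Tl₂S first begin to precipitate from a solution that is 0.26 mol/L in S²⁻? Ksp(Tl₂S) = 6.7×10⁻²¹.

1.6×10⁻¹⁰ M

A salt starts to precipitate once the ion product Q reaches its Ksp.
Tl₂S(s) ⇌ 2 Tl⁺(aq) + S²⁻(aq)
Ksp = [Tl⁺]^2[S²⁻] = [Tl⁺]^2(0.26)
[Tl⁺]^2 = 6.7×10⁻²¹ / (0.26) = 2.6×10⁻²⁰
[Tl⁺] = 1.6×10⁻¹⁰ mol/L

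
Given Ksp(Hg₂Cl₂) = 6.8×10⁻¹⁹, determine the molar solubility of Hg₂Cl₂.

Hg₂Cl₂(s) ⇌ Hg₂²⁺(aq) + 2 Cl⁻(aq)
If s mol/L of Hg₂Cl₂ dissolves, [Hg₂²⁺] = s and [Cl⁻] = 2s.
Ksp = [Hg₂²⁺][Cl⁻]^2 = s · (2s)^2 = 4s^3
4s^3 = 6.8×10⁻¹⁹  ⇒  s^3 = 1.7×10⁻¹⁹
s = 5.5×10⁻⁷ M

5.5×10⁻⁷ M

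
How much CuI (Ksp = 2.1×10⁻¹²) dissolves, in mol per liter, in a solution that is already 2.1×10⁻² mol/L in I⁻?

1.0×10⁻¹⁰ M

CuI(s) ⇌ Cu⁺(aq) + I⁻(aq)
The solution already contains I⁻ at 2.1×10⁻² mol/L. Let s be the molar solubility of CuI.
[I⁻] ≈ 2.1×10⁻² mol/L (common ion dominates); [Cu⁺] = s.
Ksp = [Cu⁺][I⁻] = s(2.1×10⁻²)
s = 2.1×10⁻¹² / (2.1×10⁻²) = 1.0×10⁻¹⁰
s = 1.0×10⁻¹⁰ mol/L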